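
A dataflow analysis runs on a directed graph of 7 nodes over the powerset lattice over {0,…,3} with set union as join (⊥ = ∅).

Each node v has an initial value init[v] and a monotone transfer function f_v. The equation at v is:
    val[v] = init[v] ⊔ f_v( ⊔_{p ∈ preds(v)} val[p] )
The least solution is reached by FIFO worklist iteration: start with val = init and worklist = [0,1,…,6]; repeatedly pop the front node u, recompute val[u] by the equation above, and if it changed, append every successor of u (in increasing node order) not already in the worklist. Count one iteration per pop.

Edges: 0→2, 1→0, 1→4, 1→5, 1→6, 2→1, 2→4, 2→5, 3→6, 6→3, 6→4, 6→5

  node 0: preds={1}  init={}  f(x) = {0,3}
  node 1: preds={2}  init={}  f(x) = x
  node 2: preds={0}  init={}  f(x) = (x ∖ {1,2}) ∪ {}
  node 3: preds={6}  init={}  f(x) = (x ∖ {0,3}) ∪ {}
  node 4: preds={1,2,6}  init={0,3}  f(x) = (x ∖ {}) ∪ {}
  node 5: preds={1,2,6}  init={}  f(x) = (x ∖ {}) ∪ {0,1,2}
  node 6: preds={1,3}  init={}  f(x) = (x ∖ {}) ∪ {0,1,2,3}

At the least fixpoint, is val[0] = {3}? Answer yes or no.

Iteration log — 13 steps:
  step 1. node 0  ⊔preds={}  new={0,3}  old={}  +wl: 
  step 2. node 1  ⊔preds={}  new={}  stable
  step 3. node 2  ⊔preds={0,3}  new={0,3}  old={}  +wl: 1
  step 4. node 3  ⊔preds={}  new={}  stable
  step 5. node 4  ⊔preds={0,3}  new={0,3}  stable
  step 6. node 5  ⊔preds={0,3}  new={0,1,2,3}  old={}  +wl: 
  step 7. node 6  ⊔preds={}  new={0,1,2,3}  old={}  +wl: 3,4,5
  step 8. node 1  ⊔preds={0,3}  new={0,3}  old={}  +wl: 0,6
  step 9. node 3  ⊔preds={0,1,2,3}  new={1,2}  old={}  +wl: 
  step 10. node 4  ⊔preds={0,1,2,3}  new={0,1,2,3}  old={0,3}  +wl: 
  step 11. node 5  ⊔preds={0,1,2,3}  new={0,1,2,3}  stable
  step 12. node 0  ⊔preds={0,3}  new={0,3}  stable
  step 13. node 6  ⊔preds={0,1,2,3}  new={0,1,2,3}  stable

Least fixpoint reached:
  node 0: {0,3}
  node 1: {0,3}
  node 2: {0,3}
  node 3: {1,2}
  node 4: {0,1,2,3}
  node 5: {0,1,2,3}
  node 6: {0,1,2,3}

no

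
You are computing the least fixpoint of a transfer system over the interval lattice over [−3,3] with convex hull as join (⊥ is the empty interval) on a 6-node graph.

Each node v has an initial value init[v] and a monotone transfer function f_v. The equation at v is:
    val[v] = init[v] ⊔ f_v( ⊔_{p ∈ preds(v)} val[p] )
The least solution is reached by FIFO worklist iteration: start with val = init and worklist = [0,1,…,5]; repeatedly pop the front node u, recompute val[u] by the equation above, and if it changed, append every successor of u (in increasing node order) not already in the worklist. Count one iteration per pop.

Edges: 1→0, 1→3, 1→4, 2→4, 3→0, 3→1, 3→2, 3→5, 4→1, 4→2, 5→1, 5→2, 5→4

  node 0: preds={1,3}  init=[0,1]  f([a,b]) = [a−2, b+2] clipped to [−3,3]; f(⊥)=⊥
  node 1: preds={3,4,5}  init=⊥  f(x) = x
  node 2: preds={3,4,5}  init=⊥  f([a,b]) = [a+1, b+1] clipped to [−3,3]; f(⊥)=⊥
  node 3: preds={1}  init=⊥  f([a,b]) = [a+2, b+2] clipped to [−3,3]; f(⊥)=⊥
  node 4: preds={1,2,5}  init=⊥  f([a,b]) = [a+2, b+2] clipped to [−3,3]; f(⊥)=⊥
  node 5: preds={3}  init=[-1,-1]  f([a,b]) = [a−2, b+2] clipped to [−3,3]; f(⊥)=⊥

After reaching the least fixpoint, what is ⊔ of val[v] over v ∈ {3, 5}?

[-1,3]

Worklist (16 pops):
  #1 pop 0: in=⊥ → [0,1] (no change)
  #2 pop 1: in=[-1,-1] → [-1,-1] (was ⊥); enqueue [0]
  #3 pop 2: in=[-1,-1] → [0,0] (was ⊥); enqueue []
  #4 pop 3: in=[-1,-1] → [1,1] (was ⊥); enqueue [1,2]
  #5 pop 4: in=[-1,0] → [1,2] (was ⊥); enqueue []
  #6 pop 5: in=[1,1] → [-1,3] (was [-1,-1]); enqueue [4]
  #7 pop 0: in=[-1,1] → [-3,3] (was [0,1]); enqueue []
  #8 pop 1: in=[-1,3] → [-1,3] (was [-1,-1]); enqueue [0,3]
  #9 pop 2: in=[-1,3] → [0,3] (was [0,0]); enqueue []
  #10 pop 4: in=[-1,3] → [1,3] (was [1,2]); enqueue [1,2]
  #11 pop 0: in=[-1,3] → [-3,3] (no change)
  #12 pop 3: in=[-1,3] → [1,3] (was [1,1]); enqueue [0,5]
  #13 pop 1: in=[-1,3] → [-1,3] (no change)
  #14 pop 2: in=[-1,3] → [0,3] (no change)
  #15 pop 0: in=[-1,3] → [-3,3] (no change)
  #16 pop 5: in=[1,3] → [-1,3] (no change)

Fixpoint:
  val[0] = [-3,3]
  val[1] = [-1,3]
  val[2] = [0,3]
  val[3] = [1,3]
  val[4] = [1,3]
  val[5] = [-1,3]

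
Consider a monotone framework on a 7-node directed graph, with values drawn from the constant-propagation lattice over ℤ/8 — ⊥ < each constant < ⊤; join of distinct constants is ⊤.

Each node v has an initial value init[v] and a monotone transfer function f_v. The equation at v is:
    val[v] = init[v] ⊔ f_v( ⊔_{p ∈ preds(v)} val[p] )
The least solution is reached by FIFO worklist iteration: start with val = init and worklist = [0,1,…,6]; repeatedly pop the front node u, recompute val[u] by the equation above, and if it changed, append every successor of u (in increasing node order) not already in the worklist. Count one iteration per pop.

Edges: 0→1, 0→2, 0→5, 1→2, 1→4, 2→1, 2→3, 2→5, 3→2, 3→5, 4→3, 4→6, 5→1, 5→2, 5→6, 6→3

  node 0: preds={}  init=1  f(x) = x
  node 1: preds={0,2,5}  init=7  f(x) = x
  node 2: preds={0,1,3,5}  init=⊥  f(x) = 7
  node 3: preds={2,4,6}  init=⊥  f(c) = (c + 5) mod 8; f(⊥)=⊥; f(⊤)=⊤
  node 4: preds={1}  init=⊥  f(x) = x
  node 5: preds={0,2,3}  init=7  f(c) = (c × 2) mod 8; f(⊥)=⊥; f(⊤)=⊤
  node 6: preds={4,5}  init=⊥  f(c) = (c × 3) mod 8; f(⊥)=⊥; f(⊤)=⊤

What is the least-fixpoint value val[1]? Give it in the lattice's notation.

Iteration log — 12 steps:
  step 1. node 0  ⊔preds=⊥  new=1  stable
  step 2. node 1  ⊔preds=⊤  new=⊤  old=7  +wl: 
  step 3. node 2  ⊔preds=⊤  new=7  old=⊥  +wl: 1
  step 4. node 3  ⊔preds=7  new=4  old=⊥  +wl: 2
  step 5. node 4  ⊔preds=⊤  new=⊤  old=⊥  +wl: 3
  step 6. node 5  ⊔preds=⊤  new=⊤  old=7  +wl: 
  step 7. node 6  ⊔preds=⊤  new=⊤  old=⊥  +wl: 
  step 8. node 1  ⊔preds=⊤  new=⊤  stable
  step 9. node 2  ⊔preds=⊤  new=7  stable
  step 10. node 3  ⊔preds=⊤  new=⊤  old=4  +wl: 2,5
  step 11. node 2  ⊔preds=⊤  new=7  stable
  step 12. node 5  ⊔preds=⊤  new=⊤  stable

Least fixpoint reached:
  node 0: 1
  node 1: ⊤
  node 2: 7
  node 3: ⊤
  node 4: ⊤
  node 5: ⊤
  node 6: ⊤

⊤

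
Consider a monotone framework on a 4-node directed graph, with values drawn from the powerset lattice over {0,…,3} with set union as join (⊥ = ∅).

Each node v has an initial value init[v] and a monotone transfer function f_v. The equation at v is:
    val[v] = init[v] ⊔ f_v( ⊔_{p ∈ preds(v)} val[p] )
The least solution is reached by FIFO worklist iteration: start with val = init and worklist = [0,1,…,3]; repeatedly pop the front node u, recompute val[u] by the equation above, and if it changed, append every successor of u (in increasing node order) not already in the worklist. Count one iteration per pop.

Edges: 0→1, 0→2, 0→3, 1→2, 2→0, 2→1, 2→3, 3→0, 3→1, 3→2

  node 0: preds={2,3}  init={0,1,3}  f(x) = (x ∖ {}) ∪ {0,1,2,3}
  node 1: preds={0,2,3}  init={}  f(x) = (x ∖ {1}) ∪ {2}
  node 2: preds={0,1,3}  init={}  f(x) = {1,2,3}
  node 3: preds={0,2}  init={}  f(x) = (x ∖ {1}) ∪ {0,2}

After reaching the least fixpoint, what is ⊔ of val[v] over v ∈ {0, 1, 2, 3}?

Trace (7 dequeues):
  [1] u=0 | in {} | out {0,1,2,3} | prev {0,1,3} | push {}
  [2] u=1 | in {0,1,2,3} | out {0,2,3} | prev {} | push {}
  [3] u=2 | in {0,1,2,3} | out {1,2,3} | prev {} | push {0,1}
  [4] u=3 | in {0,1,2,3} | out {0,2,3} | prev {} | push {2}
  [5] u=0 | in {0,1,2,3} | out {0,1,2,3} | ==
  [6] u=1 | in {0,1,2,3} | out {0,2,3} | ==
  [7] u=2 | in {0,1,2,3} | out {1,2,3} | ==

Converged values:
  [0] {0,1,2,3}
  [1] {0,2,3}
  [2] {1,2,3}
  [3] {0,2,3}

{0,1,2,3}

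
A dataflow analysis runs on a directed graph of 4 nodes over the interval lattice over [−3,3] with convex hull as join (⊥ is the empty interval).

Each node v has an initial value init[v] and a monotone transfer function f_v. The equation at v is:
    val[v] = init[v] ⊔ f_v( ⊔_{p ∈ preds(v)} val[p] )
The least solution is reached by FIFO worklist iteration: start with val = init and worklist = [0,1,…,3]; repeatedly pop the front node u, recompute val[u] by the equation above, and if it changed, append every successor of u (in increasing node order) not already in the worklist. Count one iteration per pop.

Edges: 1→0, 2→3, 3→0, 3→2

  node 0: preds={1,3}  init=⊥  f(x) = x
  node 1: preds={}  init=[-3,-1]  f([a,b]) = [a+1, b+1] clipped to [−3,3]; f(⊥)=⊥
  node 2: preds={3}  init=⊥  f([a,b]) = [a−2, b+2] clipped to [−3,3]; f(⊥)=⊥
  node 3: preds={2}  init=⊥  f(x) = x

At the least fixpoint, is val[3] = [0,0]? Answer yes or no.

Trace (4 dequeues):
  [1] u=0 | in [-3,-1] | out [-3,-1] | prev ⊥ | push {}
  [2] u=1 | in ⊥ | out [-3,-1] | ==
  [3] u=2 | in ⊥ | out ⊥ | ==
  [4] u=3 | in ⊥ | out ⊥ | ==

Converged values:
  [0] [-3,-1]
  [1] [-3,-1]
  [2] ⊥
  [3] ⊥

no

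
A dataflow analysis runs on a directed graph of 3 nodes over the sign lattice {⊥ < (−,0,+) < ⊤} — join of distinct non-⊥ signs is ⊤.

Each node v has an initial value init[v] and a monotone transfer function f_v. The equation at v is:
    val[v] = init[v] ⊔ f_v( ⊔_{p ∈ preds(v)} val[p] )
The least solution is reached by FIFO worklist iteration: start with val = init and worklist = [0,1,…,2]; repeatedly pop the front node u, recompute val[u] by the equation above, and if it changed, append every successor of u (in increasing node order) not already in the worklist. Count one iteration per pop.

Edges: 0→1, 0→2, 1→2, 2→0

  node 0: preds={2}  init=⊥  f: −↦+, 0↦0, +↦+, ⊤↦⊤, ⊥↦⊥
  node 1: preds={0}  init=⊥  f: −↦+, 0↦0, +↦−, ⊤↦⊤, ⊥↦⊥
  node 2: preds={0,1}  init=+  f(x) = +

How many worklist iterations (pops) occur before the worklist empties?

Iteration log — 3 steps:
  step 1. node 0  ⊔preds=+  new=+  old=⊥  +wl: 
  step 2. node 1  ⊔preds=+  new=−  old=⊥  +wl: 
  step 3. node 2  ⊔preds=⊤  new=+  stable

Least fixpoint reached:
  node 0: +
  node 1: −
  node 2: +

3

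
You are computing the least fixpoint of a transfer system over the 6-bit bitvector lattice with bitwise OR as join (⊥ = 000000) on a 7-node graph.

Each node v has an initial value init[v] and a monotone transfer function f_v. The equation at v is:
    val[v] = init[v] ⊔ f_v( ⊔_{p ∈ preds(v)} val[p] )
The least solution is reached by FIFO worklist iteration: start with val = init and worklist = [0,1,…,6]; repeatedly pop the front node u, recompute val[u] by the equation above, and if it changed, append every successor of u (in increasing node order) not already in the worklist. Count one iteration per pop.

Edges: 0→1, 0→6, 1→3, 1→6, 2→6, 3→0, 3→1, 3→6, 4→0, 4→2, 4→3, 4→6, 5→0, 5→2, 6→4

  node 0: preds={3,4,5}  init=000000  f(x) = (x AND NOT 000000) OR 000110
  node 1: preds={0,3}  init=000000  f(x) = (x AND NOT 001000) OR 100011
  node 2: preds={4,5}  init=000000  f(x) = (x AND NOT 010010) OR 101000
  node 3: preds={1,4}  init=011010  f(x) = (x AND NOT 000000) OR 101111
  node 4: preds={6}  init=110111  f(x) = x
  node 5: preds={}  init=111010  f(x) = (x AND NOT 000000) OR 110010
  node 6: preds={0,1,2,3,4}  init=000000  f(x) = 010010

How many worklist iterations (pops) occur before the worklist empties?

10

Iteration log — 10 steps:
  step 1. node 0  ⊔preds=111111  new=111111  old=000000  +wl: 
  step 2. node 1  ⊔preds=111111  new=110111  old=000000  +wl: 
  step 3. node 2  ⊔preds=111111  new=101101  old=000000  +wl: 
  step 4. node 3  ⊔preds=110111  new=111111  old=011010  +wl: 0,1
  step 5. node 4  ⊔preds=000000  new=110111  stable
  step 6. node 5  ⊔preds=000000  new=111010  stable
  step 7. node 6  ⊔preds=111111  new=010010  old=000000  +wl: 4
  step 8. node 0  ⊔preds=111111  new=111111  stable
  step 9. node 1  ⊔preds=111111  new=110111  stable
  step 10. node 4  ⊔preds=010010  new=110111  stable

Least fixpoint reached:
  node 0: 111111
  node 1: 110111
  node 2: 101101
  node 3: 111111
  node 4: 110111
  node 5: 111010
  node 6: 010010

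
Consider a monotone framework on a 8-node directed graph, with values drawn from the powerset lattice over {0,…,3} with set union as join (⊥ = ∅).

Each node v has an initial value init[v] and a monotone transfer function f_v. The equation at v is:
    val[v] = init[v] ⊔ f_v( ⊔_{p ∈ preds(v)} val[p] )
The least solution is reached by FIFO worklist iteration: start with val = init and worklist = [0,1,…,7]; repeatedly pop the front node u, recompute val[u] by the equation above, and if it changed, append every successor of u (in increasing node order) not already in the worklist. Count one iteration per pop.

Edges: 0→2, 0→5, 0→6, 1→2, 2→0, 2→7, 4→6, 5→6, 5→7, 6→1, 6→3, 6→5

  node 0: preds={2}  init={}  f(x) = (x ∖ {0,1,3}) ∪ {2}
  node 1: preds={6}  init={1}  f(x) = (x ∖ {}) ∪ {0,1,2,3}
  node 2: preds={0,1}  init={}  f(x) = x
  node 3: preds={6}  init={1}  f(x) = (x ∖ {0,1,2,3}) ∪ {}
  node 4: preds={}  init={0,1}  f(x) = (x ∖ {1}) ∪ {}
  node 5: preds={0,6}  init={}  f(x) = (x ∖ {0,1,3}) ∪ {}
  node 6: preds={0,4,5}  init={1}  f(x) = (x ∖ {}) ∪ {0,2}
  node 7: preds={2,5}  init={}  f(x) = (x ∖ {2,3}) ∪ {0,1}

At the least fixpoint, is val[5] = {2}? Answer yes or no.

Iteration log — 12 steps:
  step 1. node 0  ⊔preds={}  new={2}  old={}  +wl: 
  step 2. node 1  ⊔preds={1}  new={0,1,2,3}  old={1}  +wl: 
  step 3. node 2  ⊔preds={0,1,2,3}  new={0,1,2,3}  old={}  +wl: 0
  step 4. node 3  ⊔preds={1}  new={1}  stable
  step 5. node 4  ⊔preds={}  new={0,1}  stable
  step 6. node 5  ⊔preds={1,2}  new={2}  old={}  +wl: 
  step 7. node 6  ⊔preds={0,1,2}  new={0,1,2}  old={1}  +wl: 1,3,5
  step 8. node 7  ⊔preds={0,1,2,3}  new={0,1}  old={}  +wl: 
  step 9. node 0  ⊔preds={0,1,2,3}  new={2}  stable
  step 10. node 1  ⊔preds={0,1,2}  new={0,1,2,3}  stable
  step 11. node 3  ⊔preds={0,1,2}  new={1}  stable
  step 12. node 5  ⊔preds={0,1,2}  new={2}  stable

Least fixpoint reached:
  node 0: {2}
  node 1: {0,1,2,3}
  node 2: {0,1,2,3}
  node 3: {1}
  node 4: {0,1}
  node 5: {2}
  node 6: {0,1,2}
  node 7: {0,1}

yes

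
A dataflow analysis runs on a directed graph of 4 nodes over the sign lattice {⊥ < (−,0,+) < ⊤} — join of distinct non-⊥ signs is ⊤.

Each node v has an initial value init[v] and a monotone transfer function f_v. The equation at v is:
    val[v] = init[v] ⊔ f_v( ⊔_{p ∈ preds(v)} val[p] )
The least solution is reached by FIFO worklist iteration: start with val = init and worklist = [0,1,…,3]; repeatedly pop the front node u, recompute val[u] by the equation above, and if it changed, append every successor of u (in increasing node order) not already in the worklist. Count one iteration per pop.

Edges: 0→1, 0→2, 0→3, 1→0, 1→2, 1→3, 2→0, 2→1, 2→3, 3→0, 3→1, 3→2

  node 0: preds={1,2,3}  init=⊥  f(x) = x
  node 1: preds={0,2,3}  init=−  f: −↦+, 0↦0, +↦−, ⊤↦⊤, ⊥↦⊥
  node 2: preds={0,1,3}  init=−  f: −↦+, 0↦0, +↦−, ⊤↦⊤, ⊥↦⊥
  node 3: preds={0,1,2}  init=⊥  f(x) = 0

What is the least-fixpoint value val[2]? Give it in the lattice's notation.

Worklist (8 pops):
  #1 pop 0: in=− → − (was ⊥); enqueue []
  #2 pop 1: in=− → ⊤ (was −); enqueue [0]
  #3 pop 2: in=⊤ → ⊤ (was −); enqueue [1]
  #4 pop 3: in=⊤ → 0 (was ⊥); enqueue [2]
  #5 pop 0: in=⊤ → ⊤ (was −); enqueue [3]
  #6 pop 1: in=⊤ → ⊤ (no change)
  #7 pop 2: in=⊤ → ⊤ (no change)
  #8 pop 3: in=⊤ → 0 (no change)

Fixpoint:
  val[0] = ⊤
  val[1] = ⊤
  val[2] = ⊤
  val[3] = 0

⊤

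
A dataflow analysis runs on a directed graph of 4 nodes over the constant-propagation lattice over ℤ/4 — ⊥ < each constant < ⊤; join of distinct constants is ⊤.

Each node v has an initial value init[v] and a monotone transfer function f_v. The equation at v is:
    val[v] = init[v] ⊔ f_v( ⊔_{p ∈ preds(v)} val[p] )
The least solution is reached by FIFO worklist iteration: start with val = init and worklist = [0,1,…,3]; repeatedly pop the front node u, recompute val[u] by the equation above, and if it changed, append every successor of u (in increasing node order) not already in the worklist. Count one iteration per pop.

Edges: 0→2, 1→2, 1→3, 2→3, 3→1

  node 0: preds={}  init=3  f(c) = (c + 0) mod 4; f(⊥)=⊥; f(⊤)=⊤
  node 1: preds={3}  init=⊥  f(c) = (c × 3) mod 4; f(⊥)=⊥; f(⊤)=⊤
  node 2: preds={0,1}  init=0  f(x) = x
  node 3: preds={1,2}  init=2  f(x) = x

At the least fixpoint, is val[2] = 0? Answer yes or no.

no

Trace (7 dequeues):
  [1] u=0 | in ⊥ | out 3 | ==
  [2] u=1 | in 2 | out 2 | prev ⊥ | push {}
  [3] u=2 | in ⊤ | out ⊤ | prev 0 | push {}
  [4] u=3 | in ⊤ | out ⊤ | prev 2 | push {1}
  [5] u=1 | in ⊤ | out ⊤ | prev 2 | push {2,3}
  [6] u=2 | in ⊤ | out ⊤ | ==
  [7] u=3 | in ⊤ | out ⊤ | ==

Converged values:
  [0] 3
  [1] ⊤
  [2] ⊤
  [3] ⊤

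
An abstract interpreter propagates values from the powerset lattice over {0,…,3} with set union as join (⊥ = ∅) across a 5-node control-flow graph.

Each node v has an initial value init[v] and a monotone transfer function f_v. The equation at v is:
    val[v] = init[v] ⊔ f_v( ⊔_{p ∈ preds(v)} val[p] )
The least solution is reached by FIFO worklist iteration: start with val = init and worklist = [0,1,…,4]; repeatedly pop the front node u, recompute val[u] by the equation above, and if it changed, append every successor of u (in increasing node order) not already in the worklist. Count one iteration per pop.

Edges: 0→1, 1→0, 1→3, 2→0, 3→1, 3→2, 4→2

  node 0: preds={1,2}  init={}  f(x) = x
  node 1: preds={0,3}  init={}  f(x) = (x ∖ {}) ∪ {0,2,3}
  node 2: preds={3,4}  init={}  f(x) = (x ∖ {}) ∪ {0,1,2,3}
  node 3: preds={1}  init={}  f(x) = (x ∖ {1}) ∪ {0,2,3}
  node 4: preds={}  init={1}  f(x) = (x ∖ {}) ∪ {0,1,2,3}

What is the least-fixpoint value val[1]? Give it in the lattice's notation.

Iteration log — 10 steps:
  step 1. node 0  ⊔preds={}  new={}  stable
  step 2. node 1  ⊔preds={}  new={0,2,3}  old={}  +wl: 0
  step 3. node 2  ⊔preds={1}  new={0,1,2,3}  old={}  +wl: 
  step 4. node 3  ⊔preds={0,2,3}  new={0,2,3}  old={}  +wl: 1,2
  step 5. node 4  ⊔preds={}  new={0,1,2,3}  old={1}  +wl: 
  step 6. node 0  ⊔preds={0,1,2,3}  new={0,1,2,3}  old={}  +wl: 
  step 7. node 1  ⊔preds={0,1,2,3}  new={0,1,2,3}  old={0,2,3}  +wl: 0,3
  step 8. node 2  ⊔preds={0,1,2,3}  new={0,1,2,3}  stable
  step 9. node 0  ⊔preds={0,1,2,3}  new={0,1,2,3}  stable
  step 10. node 3  ⊔preds={0,1,2,3}  new={0,2,3}  stable

Least fixpoint reached:
  node 0: {0,1,2,3}
  node 1: {0,1,2,3}
  node 2: {0,1,2,3}
  node 3: {0,2,3}
  node 4: {0,1,2,3}

{0,1,2,3}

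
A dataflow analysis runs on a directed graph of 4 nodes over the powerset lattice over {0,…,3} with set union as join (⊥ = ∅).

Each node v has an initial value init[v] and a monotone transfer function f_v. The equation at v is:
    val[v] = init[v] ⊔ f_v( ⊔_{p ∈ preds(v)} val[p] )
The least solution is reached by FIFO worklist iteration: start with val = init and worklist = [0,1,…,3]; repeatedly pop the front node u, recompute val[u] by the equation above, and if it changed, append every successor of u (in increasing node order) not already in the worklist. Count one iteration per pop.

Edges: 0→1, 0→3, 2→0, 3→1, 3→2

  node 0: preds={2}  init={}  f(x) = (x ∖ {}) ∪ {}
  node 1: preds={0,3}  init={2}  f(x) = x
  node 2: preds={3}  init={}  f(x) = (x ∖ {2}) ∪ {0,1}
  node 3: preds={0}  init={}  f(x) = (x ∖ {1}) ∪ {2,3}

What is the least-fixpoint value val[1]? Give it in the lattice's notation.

Worklist (12 pops):
  #1 pop 0: in={} → {} (no change)
  #2 pop 1: in={} → {2} (no change)
  #3 pop 2: in={} → {0,1} (was {}); enqueue [0]
  #4 pop 3: in={} → {2,3} (was {}); enqueue [1,2]
  #5 pop 0: in={0,1} → {0,1} (was {}); enqueue [3]
  #6 pop 1: in={0,1,2,3} → {0,1,2,3} (was {2}); enqueue []
  #7 pop 2: in={2,3} → {0,1,3} (was {0,1}); enqueue [0]
  #8 pop 3: in={0,1} → {0,2,3} (was {2,3}); enqueue [1,2]
  #9 pop 0: in={0,1,3} → {0,1,3} (was {0,1}); enqueue [3]
  #10 pop 1: in={0,1,2,3} → {0,1,2,3} (no change)
  #11 pop 2: in={0,2,3} → {0,1,3} (no change)
  #12 pop 3: in={0,1,3} → {0,2,3} (no change)

Fixpoint:
  val[0] = {0,1,3}
  val[1] = {0,1,2,3}
  val[2] = {0,1,3}
  val[3] = {0,2,3}

{0,1,2,3}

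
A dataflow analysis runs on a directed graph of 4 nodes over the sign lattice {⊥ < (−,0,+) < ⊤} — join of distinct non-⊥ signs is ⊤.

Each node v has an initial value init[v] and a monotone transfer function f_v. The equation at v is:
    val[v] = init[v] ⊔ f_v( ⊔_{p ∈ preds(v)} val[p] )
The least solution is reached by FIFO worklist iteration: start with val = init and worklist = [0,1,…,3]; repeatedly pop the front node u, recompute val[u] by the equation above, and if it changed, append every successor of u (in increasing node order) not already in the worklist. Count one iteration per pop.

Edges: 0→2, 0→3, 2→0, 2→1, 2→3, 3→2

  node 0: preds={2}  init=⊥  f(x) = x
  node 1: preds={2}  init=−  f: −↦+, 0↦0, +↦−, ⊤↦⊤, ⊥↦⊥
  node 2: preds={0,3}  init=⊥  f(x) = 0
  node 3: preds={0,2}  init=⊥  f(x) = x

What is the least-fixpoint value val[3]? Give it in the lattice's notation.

Worklist (8 pops):
  #1 pop 0: in=⊥ → ⊥ (no change)
  #2 pop 1: in=⊥ → − (no change)
  #3 pop 2: in=⊥ → 0 (was ⊥); enqueue [0,1]
  #4 pop 3: in=0 → 0 (was ⊥); enqueue [2]
  #5 pop 0: in=0 → 0 (was ⊥); enqueue [3]
  #6 pop 1: in=0 → ⊤ (was −); enqueue []
  #7 pop 2: in=0 → 0 (no change)
  #8 pop 3: in=0 → 0 (no change)

Fixpoint:
  val[0] = 0
  val[1] = ⊤
  val[2] = 0
  val[3] = 0

0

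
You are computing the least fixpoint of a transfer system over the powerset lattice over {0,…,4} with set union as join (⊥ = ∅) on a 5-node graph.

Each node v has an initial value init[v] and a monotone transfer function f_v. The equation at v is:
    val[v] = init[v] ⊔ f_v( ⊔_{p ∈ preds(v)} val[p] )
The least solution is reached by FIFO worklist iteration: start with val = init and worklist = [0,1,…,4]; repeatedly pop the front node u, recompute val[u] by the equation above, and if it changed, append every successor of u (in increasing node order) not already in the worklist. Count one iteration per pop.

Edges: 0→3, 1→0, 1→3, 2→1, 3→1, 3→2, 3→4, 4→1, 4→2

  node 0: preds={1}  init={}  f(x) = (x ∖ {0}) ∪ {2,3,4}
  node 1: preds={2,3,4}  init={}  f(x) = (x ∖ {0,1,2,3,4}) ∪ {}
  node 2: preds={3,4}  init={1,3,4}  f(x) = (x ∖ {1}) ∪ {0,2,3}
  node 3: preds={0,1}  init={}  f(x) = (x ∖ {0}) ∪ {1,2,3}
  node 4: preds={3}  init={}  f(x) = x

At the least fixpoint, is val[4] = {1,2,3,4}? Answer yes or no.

yes

Worklist (7 pops):
  #1 pop 0: in={} → {2,3,4} (was {}); enqueue []
  #2 pop 1: in={1,3,4} → {} (no change)
  #3 pop 2: in={} → {0,1,2,3,4} (was {1,3,4}); enqueue [1]
  #4 pop 3: in={2,3,4} → {1,2,3,4} (was {}); enqueue [2]
  #5 pop 4: in={1,2,3,4} → {1,2,3,4} (was {}); enqueue []
  #6 pop 1: in={0,1,2,3,4} → {} (no change)
  #7 pop 2: in={1,2,3,4} → {0,1,2,3,4} (no change)

Fixpoint:
  val[0] = {2,3,4}
  val[1] = {}
  val[2] = {0,1,2,3,4}
  val[3] = {1,2,3,4}
  val[4] = {1,2,3,4}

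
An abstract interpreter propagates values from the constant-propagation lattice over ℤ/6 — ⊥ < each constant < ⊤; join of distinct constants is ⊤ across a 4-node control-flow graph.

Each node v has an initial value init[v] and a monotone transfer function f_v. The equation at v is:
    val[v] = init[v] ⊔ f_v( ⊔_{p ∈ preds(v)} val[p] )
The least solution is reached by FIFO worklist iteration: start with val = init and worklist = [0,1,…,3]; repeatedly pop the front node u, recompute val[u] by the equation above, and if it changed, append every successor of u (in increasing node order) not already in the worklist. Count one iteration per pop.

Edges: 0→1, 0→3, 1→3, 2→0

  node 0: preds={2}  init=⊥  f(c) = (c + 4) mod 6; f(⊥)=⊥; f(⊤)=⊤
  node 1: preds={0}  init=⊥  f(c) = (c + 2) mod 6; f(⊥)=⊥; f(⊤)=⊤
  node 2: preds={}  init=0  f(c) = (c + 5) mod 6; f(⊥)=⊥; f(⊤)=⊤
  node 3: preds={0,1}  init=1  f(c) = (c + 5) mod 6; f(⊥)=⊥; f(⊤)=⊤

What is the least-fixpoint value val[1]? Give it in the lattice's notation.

Iteration log — 4 steps:
  step 1. node 0  ⊔preds=0  new=4  old=⊥  +wl: 
  step 2. node 1  ⊔preds=4  new=0  old=⊥  +wl: 
  step 3. node 2  ⊔preds=⊥  new=0  stable
  step 4. node 3  ⊔preds=⊤  new=⊤  old=1  +wl: 

Least fixpoint reached:
  node 0: 4
  node 1: 0
  node 2: 0
  node 3: ⊤

0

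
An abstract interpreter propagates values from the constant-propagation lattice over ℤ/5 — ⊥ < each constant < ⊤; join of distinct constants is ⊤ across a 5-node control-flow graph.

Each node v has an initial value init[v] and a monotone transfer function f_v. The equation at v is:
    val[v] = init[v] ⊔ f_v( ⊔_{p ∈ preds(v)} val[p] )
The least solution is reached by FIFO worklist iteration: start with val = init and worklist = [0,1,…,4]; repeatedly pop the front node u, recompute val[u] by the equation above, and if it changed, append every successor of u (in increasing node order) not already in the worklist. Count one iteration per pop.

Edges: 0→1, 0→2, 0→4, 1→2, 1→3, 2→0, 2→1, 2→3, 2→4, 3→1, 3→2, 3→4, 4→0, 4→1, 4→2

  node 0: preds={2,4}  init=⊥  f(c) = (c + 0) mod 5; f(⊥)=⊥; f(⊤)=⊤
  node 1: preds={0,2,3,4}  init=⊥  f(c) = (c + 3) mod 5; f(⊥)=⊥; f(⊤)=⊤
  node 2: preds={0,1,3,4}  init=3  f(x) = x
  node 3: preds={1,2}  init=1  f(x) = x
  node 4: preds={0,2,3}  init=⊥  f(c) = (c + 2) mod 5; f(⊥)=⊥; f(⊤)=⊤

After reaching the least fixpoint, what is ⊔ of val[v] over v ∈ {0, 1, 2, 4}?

⊤

Worklist (9 pops):
  #1 pop 0: in=3 → 3 (was ⊥); enqueue []
  #2 pop 1: in=⊤ → ⊤ (was ⊥); enqueue []
  #3 pop 2: in=⊤ → ⊤ (was 3); enqueue [0,1]
  #4 pop 3: in=⊤ → ⊤ (was 1); enqueue [2]
  #5 pop 4: in=⊤ → ⊤ (was ⊥); enqueue []
  #6 pop 0: in=⊤ → ⊤ (was 3); enqueue [4]
  #7 pop 1: in=⊤ → ⊤ (no change)
  #8 pop 2: in=⊤ → ⊤ (no change)
  #9 pop 4: in=⊤ → ⊤ (no change)

Fixpoint:
  val[0] = ⊤
  val[1] = ⊤
  val[2] = ⊤
  val[3] = ⊤
  val[4] = ⊤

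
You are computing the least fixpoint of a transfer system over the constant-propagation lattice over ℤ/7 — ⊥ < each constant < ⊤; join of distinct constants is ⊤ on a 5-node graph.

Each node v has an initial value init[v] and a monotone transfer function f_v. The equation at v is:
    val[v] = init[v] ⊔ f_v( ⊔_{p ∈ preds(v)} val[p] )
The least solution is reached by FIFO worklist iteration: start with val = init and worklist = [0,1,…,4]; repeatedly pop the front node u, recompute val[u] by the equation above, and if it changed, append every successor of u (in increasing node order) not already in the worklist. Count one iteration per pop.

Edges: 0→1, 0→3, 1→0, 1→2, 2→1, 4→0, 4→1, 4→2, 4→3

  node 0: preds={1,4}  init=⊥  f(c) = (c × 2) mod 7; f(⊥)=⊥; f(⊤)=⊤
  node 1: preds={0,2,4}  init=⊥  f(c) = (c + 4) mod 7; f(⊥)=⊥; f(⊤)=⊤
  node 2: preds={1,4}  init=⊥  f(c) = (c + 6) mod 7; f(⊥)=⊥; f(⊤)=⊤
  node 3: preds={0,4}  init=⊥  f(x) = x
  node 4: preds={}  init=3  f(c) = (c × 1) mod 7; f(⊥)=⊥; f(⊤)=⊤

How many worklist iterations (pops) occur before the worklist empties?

8

Trace (8 dequeues):
  [1] u=0 | in 3 | out 6 | prev ⊥ | push {}
  [2] u=1 | in ⊤ | out ⊤ | prev ⊥ | push {0}
  [3] u=2 | in ⊤ | out ⊤ | prev ⊥ | push {1}
  [4] u=3 | in ⊤ | out ⊤ | prev ⊥ | push {}
  [5] u=4 | in ⊥ | out 3 | ==
  [6] u=0 | in ⊤ | out ⊤ | prev 6 | push {3}
  [7] u=1 | in ⊤ | out ⊤ | ==
  [8] u=3 | in ⊤ | out ⊤ | ==

Converged values:
  [0] ⊤
  [1] ⊤
  [2] ⊤
  [3] ⊤
  [4] 3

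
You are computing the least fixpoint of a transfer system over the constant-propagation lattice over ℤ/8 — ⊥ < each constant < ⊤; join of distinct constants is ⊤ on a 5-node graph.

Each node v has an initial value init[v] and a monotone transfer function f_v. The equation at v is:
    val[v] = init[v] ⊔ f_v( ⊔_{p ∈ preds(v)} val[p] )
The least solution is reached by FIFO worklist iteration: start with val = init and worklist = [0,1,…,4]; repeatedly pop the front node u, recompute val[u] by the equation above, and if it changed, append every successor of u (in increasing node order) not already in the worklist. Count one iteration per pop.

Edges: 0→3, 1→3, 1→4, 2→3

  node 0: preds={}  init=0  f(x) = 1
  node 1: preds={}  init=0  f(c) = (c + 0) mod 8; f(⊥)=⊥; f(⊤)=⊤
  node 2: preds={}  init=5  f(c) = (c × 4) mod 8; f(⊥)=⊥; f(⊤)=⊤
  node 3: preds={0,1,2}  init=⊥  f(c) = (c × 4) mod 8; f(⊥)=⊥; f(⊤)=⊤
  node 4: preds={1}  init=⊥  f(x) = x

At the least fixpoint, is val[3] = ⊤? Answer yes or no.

yes

Worklist (5 pops):
  #1 pop 0: in=⊥ → ⊤ (was 0); enqueue []
  #2 pop 1: in=⊥ → 0 (no change)
  #3 pop 2: in=⊥ → 5 (no change)
  #4 pop 3: in=⊤ → ⊤ (was ⊥); enqueue []
  #5 pop 4: in=0 → 0 (was ⊥); enqueue []

Fixpoint:
  val[0] = ⊤
  val[1] = 0
  val[2] = 5
  val[3] = ⊤
  val[4] = 0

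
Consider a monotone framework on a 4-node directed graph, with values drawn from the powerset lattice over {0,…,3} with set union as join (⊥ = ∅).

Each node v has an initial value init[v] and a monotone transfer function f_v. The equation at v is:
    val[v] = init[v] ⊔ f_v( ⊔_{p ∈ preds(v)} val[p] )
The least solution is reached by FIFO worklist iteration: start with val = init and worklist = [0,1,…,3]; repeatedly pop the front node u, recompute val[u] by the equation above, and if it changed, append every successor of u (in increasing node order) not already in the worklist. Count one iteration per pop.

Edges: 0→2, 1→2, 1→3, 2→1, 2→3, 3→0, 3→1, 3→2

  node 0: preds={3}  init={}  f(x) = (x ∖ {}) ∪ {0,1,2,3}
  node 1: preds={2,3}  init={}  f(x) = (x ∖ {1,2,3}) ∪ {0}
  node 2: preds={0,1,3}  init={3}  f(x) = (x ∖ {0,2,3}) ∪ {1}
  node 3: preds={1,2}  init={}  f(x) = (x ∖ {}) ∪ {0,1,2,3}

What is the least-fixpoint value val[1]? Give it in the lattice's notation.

{0}

Iteration log — 7 steps:
  step 1. node 0  ⊔preds={}  new={0,1,2,3}  old={}  +wl: 
  step 2. node 1  ⊔preds={3}  new={0}  old={}  +wl: 
  step 3. node 2  ⊔preds={0,1,2,3}  new={1,3}  old={3}  +wl: 1
  step 4. node 3  ⊔preds={0,1,3}  new={0,1,2,3}  old={}  +wl: 0,2
  step 5. node 1  ⊔preds={0,1,2,3}  new={0}  stable
  step 6. node 0  ⊔preds={0,1,2,3}  new={0,1,2,3}  stable
  step 7. node 2  ⊔preds={0,1,2,3}  new={1,3}  stable

Least fixpoint reached:
  node 0: {0,1,2,3}
  node 1: {0}
  node 2: {1,3}
  node 3: {0,1,2,3}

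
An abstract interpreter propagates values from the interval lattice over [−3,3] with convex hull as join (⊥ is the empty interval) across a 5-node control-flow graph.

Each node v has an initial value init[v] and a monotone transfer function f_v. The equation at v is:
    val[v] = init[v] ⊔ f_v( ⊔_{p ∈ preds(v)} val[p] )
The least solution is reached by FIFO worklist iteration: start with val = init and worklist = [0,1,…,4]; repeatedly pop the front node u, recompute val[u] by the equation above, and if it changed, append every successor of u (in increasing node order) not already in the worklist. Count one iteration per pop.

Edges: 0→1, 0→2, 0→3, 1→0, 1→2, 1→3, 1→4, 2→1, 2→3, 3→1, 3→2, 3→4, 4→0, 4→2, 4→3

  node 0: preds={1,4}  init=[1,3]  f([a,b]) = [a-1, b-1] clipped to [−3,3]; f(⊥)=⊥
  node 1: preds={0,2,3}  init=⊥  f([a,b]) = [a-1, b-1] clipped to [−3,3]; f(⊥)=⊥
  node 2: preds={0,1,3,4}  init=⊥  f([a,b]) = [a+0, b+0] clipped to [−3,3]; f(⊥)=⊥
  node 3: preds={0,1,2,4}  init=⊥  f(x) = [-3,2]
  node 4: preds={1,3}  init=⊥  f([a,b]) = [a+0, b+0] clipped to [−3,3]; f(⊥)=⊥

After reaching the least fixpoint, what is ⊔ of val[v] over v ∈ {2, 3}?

[-3,3]

Iteration log — 12 steps:
  step 1. node 0  ⊔preds=⊥  new=[1,3]  stable
  step 2. node 1  ⊔preds=[1,3]  new=[0,2]  old=⊥  +wl: 0
  step 3. node 2  ⊔preds=[0,3]  new=[0,3]  old=⊥  +wl: 1
  step 4. node 3  ⊔preds=[0,3]  new=[-3,2]  old=⊥  +wl: 2
  step 5. node 4  ⊔preds=[-3,2]  new=[-3,2]  old=⊥  +wl: 3
  step 6. node 0  ⊔preds=[-3,2]  new=[-3,3]  old=[1,3]  +wl: 
  step 7. node 1  ⊔preds=[-3,3]  new=[-3,2]  old=[0,2]  +wl: 0,4
  step 8. node 2  ⊔preds=[-3,3]  new=[-3,3]  old=[0,3]  +wl: 1
  step 9. node 3  ⊔preds=[-3,3]  new=[-3,2]  stable
  step 10. node 0  ⊔preds=[-3,2]  new=[-3,3]  stable
  step 11. node 4  ⊔preds=[-3,2]  new=[-3,2]  stable
  step 12. node 1  ⊔preds=[-3,3]  new=[-3,2]  stable

Least fixpoint reached:
  node 0: [-3,3]
  node 1: [-3,2]
  node 2: [-3,3]
  node 3: [-3,2]
  node 4: [-3,2]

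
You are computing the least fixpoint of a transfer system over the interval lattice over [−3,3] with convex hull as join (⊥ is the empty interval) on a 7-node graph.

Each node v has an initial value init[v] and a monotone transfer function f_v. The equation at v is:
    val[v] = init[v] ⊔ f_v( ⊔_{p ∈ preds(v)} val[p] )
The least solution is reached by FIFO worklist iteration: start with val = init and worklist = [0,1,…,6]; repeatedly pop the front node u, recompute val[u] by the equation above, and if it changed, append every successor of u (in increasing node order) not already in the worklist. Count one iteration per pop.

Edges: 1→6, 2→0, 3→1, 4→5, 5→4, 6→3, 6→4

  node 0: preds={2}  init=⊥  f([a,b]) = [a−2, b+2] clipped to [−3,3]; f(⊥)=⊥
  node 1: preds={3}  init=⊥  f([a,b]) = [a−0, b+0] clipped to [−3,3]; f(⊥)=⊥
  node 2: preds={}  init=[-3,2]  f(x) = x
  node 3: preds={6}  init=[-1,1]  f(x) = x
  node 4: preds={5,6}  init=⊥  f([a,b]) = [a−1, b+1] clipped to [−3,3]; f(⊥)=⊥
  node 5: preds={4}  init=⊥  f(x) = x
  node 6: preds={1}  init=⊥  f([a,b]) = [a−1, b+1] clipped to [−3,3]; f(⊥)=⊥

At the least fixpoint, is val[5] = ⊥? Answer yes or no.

no

Iteration log — 16 steps:
  step 1. node 0  ⊔preds=[-3,2]  new=[-3,3]  old=⊥  +wl: 
  step 2. node 1  ⊔preds=[-1,1]  new=[-1,1]  old=⊥  +wl: 
  step 3. node 2  ⊔preds=⊥  new=[-3,2]  stable
  step 4. node 3  ⊔preds=⊥  new=[-1,1]  stable
  step 5. node 4  ⊔preds=⊥  new=⊥  stable
  step 6. node 5  ⊔preds=⊥  new=⊥  stable
  step 7. node 6  ⊔preds=[-1,1]  new=[-2,2]  old=⊥  +wl: 3,4
  step 8. node 3  ⊔preds=[-2,2]  new=[-2,2]  old=[-1,1]  +wl: 1
  step 9. node 4  ⊔preds=[-2,2]  new=[-3,3]  old=⊥  +wl: 5
  step 10. node 1  ⊔preds=[-2,2]  new=[-2,2]  old=[-1,1]  +wl: 6
  step 11. node 5  ⊔preds=[-3,3]  new=[-3,3]  old=⊥  +wl: 4
  step 12. node 6  ⊔preds=[-2,2]  new=[-3,3]  old=[-2,2]  +wl: 3
  step 13. node 4  ⊔preds=[-3,3]  new=[-3,3]  stable
  step 14. node 3  ⊔preds=[-3,3]  new=[-3,3]  old=[-2,2]  +wl: 1
  step 15. node 1  ⊔preds=[-3,3]  new=[-3,3]  old=[-2,2]  +wl: 6
  step 16. node 6  ⊔preds=[-3,3]  new=[-3,3]  stable

Least fixpoint reached:
  node 0: [-3,3]
  node 1: [-3,3]
  node 2: [-3,2]
  node 3: [-3,3]
  node 4: [-3,3]
  node 5: [-3,3]
  node 6: [-3,3]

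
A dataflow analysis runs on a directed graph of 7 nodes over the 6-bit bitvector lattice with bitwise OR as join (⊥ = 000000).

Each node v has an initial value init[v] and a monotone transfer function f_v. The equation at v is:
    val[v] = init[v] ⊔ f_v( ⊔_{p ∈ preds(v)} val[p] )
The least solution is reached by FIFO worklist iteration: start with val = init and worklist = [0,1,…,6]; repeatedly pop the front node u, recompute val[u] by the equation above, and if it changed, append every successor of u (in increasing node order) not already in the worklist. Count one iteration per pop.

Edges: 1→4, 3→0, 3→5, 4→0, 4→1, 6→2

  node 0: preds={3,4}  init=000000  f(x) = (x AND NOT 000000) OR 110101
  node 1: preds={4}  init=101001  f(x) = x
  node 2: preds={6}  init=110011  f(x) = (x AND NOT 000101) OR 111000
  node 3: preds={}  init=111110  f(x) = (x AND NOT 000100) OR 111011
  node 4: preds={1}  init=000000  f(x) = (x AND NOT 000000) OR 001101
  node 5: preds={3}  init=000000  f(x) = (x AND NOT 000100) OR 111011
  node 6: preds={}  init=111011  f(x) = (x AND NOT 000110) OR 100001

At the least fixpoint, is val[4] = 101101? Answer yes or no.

Trace (10 dequeues):
  [1] u=0 | in 111110 | out 111111 | prev 000000 | push {}
  [2] u=1 | in 000000 | out 101001 | ==
  [3] u=2 | in 111011 | out 111011 | prev 110011 | push {}
  [4] u=3 | in 000000 | out 111111 | prev 111110 | push {0}
  [5] u=4 | in 101001 | out 101101 | prev 000000 | push {1}
  [6] u=5 | in 111111 | out 111011 | prev 000000 | push {}
  [7] u=6 | in 000000 | out 111011 | ==
  [8] u=0 | in 111111 | out 111111 | ==
  [9] u=1 | in 101101 | out 101101 | prev 101001 | push {4}
  [10] u=4 | in 101101 | out 101101 | ==

Converged values:
  [0] 111111
  [1] 101101
  [2] 111011
  [3] 111111
  [4] 101101
  [5] 111011
  [6] 111011

yes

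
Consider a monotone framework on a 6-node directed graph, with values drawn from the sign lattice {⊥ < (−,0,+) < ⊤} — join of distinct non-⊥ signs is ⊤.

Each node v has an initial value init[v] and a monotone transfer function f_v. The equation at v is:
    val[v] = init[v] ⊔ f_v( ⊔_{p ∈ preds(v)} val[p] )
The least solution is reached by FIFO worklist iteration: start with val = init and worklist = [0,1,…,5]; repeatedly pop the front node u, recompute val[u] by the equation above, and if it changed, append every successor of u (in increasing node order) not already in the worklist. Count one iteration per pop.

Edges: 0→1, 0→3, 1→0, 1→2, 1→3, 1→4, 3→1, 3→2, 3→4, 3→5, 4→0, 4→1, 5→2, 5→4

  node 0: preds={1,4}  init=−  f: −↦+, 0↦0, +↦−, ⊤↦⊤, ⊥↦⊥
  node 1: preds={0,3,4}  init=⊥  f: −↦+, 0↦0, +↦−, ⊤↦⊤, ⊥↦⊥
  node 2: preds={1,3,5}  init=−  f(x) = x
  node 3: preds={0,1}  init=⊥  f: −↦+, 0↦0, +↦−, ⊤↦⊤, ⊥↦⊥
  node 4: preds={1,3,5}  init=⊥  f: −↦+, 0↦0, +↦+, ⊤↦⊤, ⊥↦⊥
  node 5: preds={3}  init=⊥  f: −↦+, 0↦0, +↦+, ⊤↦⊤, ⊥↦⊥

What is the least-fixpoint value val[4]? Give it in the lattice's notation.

Iteration log — 12 steps:
  step 1. node 0  ⊔preds=⊥  new=−  stable
  step 2. node 1  ⊔preds=−  new=+  old=⊥  +wl: 0
  step 3. node 2  ⊔preds=+  new=⊤  old=−  +wl: 
  step 4. node 3  ⊔preds=⊤  new=⊤  old=⊥  +wl: 1,2
  step 5. node 4  ⊔preds=⊤  new=⊤  old=⊥  +wl: 
  step 6. node 5  ⊔preds=⊤  new=⊤  old=⊥  +wl: 4
  step 7. node 0  ⊔preds=⊤  new=⊤  old=−  +wl: 3
  step 8. node 1  ⊔preds=⊤  new=⊤  old=+  +wl: 0
  step 9. node 2  ⊔preds=⊤  new=⊤  stable
  step 10. node 4  ⊔preds=⊤  new=⊤  stable
  step 11. node 3  ⊔preds=⊤  new=⊤  stable
  step 12. node 0  ⊔preds=⊤  new=⊤  stable

Least fixpoint reached:
  node 0: ⊤
  node 1: ⊤
  node 2: ⊤
  node 3: ⊤
  node 4: ⊤
  node 5: ⊤

⊤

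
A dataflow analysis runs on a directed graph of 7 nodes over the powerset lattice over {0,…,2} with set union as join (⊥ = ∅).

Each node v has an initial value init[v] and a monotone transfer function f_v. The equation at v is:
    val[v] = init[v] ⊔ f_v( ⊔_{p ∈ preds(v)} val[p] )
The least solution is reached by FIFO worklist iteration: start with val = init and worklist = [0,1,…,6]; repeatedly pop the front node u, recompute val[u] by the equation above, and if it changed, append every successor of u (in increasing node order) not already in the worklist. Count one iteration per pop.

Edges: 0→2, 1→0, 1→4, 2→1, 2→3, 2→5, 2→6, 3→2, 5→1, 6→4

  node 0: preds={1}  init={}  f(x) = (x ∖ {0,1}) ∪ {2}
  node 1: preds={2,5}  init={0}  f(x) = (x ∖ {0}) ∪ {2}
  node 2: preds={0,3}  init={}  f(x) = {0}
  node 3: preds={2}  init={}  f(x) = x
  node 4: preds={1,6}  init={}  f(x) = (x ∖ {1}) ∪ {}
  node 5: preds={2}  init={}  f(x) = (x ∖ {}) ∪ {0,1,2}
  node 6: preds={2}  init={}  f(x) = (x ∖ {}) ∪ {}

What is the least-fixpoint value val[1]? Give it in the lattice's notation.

{0,1,2}

Iteration log — 12 steps:
  step 1. node 0  ⊔preds={0}  new={2}  old={}  +wl: 
  step 2. node 1  ⊔preds={}  new={0,2}  old={0}  +wl: 0
  step 3. node 2  ⊔preds={2}  new={0}  old={}  +wl: 1
  step 4. node 3  ⊔preds={0}  new={0}  old={}  +wl: 2
  step 5. node 4  ⊔preds={0,2}  new={0,2}  old={}  +wl: 
  step 6. node 5  ⊔preds={0}  new={0,1,2}  old={}  +wl: 
  step 7. node 6  ⊔preds={0}  new={0}  old={}  +wl: 4
  step 8. node 0  ⊔preds={0,2}  new={2}  stable
  step 9. node 1  ⊔preds={0,1,2}  new={0,1,2}  old={0,2}  +wl: 0
  step 10. node 2  ⊔preds={0,2}  new={0}  stable
  step 11. node 4  ⊔preds={0,1,2}  new={0,2}  stable
  step 12. node 0  ⊔preds={0,1,2}  new={2}  stable

Least fixpoint reached:
  node 0: {2}
  node 1: {0,1,2}
  node 2: {0}
  node 3: {0}
  node 4: {0,2}
  node 5: {0,1,2}
  node 6: {0}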